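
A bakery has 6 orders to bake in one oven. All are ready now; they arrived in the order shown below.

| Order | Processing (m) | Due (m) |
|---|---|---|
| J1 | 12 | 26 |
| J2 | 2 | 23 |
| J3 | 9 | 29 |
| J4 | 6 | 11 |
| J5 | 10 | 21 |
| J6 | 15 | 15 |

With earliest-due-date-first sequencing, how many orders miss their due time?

EDD (increasing due date): J4 J6 J5 J2 J1 J3.
J4: 0→6, due 11, tardiness 0
J6: 6→21, due 15, tardiness 6
J5: 21→31, due 21, tardiness 10
J2: 31→33, due 23, tardiness 10
J1: 33→45, due 26, tardiness 19
J3: 45→54, due 29, tardiness 25
Late orders: 5.

5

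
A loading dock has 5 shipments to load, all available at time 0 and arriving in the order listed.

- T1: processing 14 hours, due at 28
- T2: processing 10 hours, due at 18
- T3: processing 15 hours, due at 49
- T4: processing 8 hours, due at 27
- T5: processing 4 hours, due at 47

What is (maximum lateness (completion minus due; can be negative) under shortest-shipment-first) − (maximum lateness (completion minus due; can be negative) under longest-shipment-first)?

SPT (increasing processing time): T5 T4 T2 T1 T3.
T5: 0→4, due 47, lateness -43
T4: 4→12, due 27, lateness -15
T2: 12→22, due 18, lateness 4
T1: 22→36, due 28, lateness 8
T3: 36→51, due 49, lateness 2
Maximum = 8.
LPT (decreasing processing time): T3 T1 T2 T4 T5.
T3: 0→15, due 49, lateness -34
T1: 15→29, due 28, lateness 1
T2: 29→39, due 18, lateness 21
T4: 39→47, due 27, lateness 20
T5: 47→51, due 47, lateness 4
Maximum = 21.
Difference = 8 − 21 = -13.

-13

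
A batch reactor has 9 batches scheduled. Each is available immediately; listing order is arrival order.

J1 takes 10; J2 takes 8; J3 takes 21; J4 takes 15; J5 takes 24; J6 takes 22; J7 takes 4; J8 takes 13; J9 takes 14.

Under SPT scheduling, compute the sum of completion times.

SPT (increasing processing time): J7 J2 J1 J8 J9 J4 J3 J6 J5.
J7: 0→4
J2: 4→12
J1: 12→22
J8: 22→35
J9: 35→49
J4: 49→64
J3: 64→85
J6: 85→107
J5: 107→131
Sum = 4+12+22+35+49+64+85+107+131 = 509.

509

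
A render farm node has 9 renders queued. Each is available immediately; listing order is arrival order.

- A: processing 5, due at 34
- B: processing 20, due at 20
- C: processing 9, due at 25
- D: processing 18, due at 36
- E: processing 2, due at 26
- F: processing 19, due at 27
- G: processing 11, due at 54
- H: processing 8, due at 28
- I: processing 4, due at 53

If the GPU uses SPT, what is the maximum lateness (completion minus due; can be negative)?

76

SPT (increasing processing time): E I A H C G D F B.
E: 0→2, due 26, lateness -24
I: 2→6, due 53, lateness -47
A: 6→11, due 34, lateness -23
H: 11→19, due 28, lateness -9
C: 19→28, due 25, lateness 3
G: 28→39, due 54, lateness -15
D: 39→57, due 36, lateness 21
F: 57→76, due 27, lateness 49
B: 76→96, due 20, lateness 76
Maximum = 76.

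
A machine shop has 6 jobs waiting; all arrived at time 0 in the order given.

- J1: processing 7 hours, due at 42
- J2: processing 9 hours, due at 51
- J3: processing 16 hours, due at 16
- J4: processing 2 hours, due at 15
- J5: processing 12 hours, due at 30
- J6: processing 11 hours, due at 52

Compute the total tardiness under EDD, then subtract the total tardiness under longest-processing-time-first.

-48

EDD (increasing due date): J4 J3 J5 J1 J2 J6.
J4: 0→2, due 15, tardiness 0
J3: 2→18, due 16, tardiness 2
J5: 18→30, due 30, tardiness 0
J1: 30→37, due 42, tardiness 0
J2: 37→46, due 51, tardiness 0
J6: 46→57, due 52, tardiness 5
Sum = 0+2+0+0+0+5 = 7.
LPT (decreasing processing time): J3 J5 J6 J2 J1 J4.
J3: 0→16, due 16, tardiness 0
J5: 16→28, due 30, tardiness 0
J6: 28→39, due 52, tardiness 0
J2: 39→48, due 51, tardiness 0
J1: 48→55, due 42, tardiness 13
J4: 55→57, due 15, tardiness 42
Sum = 0+0+0+0+13+42 = 55.
Difference = 7 − 55 = -48.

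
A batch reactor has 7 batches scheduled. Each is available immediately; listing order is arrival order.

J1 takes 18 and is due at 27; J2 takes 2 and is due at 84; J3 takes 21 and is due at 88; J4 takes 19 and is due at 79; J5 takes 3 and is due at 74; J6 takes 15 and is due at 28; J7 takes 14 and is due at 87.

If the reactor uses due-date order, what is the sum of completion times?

EDD (increasing due date): J1 J6 J5 J4 J2 J7 J3.
J1: 0→18
J6: 18→33
J5: 33→36
J4: 36→55
J2: 55→57
J7: 57→71
J3: 71→92
Sum = 18+33+36+55+57+71+92 = 362.

362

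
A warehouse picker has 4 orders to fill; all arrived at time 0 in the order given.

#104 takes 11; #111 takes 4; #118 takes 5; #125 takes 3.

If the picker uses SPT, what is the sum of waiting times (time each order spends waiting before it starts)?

22

SPT (increasing processing time): #125 #111 #118 #104.
#125: waits 0, runs 0→3
#111: waits 3, runs 3→7
#118: waits 7, runs 7→12
#104: waits 12, runs 12→23
Sum = 0+3+7+12 = 22.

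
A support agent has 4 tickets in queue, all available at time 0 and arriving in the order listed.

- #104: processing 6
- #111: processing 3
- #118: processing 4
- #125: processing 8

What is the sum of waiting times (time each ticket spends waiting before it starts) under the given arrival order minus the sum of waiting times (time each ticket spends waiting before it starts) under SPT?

5

FIFO (arrival order): #104 #111 #118 #125.
#104: waits 0, runs 0→6
#111: waits 6, runs 6→9
#118: waits 9, runs 9→13
#125: waits 13, runs 13→21
Sum = 0+6+9+13 = 28.
SPT (increasing processing time): #111 #118 #104 #125.
#111: waits 0, runs 0→3
#118: waits 3, runs 3→7
#104: waits 7, runs 7→13
#125: waits 13, runs 13→21
Sum = 0+3+7+13 = 23.
Difference = 28 − 23 = 5.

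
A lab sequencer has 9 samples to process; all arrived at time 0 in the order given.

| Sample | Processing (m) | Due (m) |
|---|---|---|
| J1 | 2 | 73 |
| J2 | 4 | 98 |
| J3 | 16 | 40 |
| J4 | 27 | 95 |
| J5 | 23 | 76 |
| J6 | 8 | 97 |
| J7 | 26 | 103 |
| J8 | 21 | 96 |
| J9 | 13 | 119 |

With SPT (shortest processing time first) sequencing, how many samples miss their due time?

SPT (increasing processing time): J1 J2 J6 J9 J3 J8 J5 J7 J4.
J1: 0→2, due 73, tardiness 0
J2: 2→6, due 98, tardiness 0
J6: 6→14, due 97, tardiness 0
J9: 14→27, due 119, tardiness 0
J3: 27→43, due 40, tardiness 3
J8: 43→64, due 96, tardiness 0
J5: 64→87, due 76, tardiness 11
J7: 87→113, due 103, tardiness 10
J4: 113→140, due 95, tardiness 45
Late samples: 4.

4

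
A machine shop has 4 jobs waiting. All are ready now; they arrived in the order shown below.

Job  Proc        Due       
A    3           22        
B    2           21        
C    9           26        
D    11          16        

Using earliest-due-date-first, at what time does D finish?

EDD (increasing due date): D B A C.
D: 0→11

11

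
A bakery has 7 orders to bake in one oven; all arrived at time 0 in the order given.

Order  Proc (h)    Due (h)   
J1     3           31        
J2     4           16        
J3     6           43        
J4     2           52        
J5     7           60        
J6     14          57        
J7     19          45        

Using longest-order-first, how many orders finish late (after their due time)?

LPT (decreasing processing time): J7 J6 J5 J3 J2 J1 J4.
J7: 0→19, due 45, tardiness 0
J6: 19→33, due 57, tardiness 0
J5: 33→40, due 60, tardiness 0
J3: 40→46, due 43, tardiness 3
J2: 46→50, due 16, tardiness 34
J1: 50→53, due 31, tardiness 22
J4: 53→55, due 52, tardiness 3
Late orders: 4.

4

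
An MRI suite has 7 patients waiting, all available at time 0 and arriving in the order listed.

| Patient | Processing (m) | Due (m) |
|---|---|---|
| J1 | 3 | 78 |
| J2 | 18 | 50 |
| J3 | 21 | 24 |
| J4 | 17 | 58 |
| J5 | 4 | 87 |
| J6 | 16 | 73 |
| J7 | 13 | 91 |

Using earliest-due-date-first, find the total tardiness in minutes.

1

EDD (increasing due date): J3 J2 J4 J6 J1 J5 J7.
J3: 0→21, due 24, tardiness 0
J2: 21→39, due 50, tardiness 0
J4: 39→56, due 58, tardiness 0
J6: 56→72, due 73, tardiness 0
J1: 72→75, due 78, tardiness 0
J5: 75→79, due 87, tardiness 0
J7: 79→92, due 91, tardiness 1
Sum = 0+0+0+0+0+0+1 = 1.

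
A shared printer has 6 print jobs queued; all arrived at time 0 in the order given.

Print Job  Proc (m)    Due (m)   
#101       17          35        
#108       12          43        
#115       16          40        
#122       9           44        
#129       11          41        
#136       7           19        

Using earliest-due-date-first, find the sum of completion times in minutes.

257

EDD (increasing due date): #136 #101 #115 #129 #108 #122.
#136: 0→7
#101: 7→24
#115: 24→40
#129: 40→51
#108: 51→63
#122: 63→72
Sum = 7+24+40+51+63+72 = 257.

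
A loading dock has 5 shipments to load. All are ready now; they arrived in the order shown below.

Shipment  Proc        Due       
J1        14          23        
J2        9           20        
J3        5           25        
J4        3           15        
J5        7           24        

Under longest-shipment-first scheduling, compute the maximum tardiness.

23

LPT (decreasing processing time): J1 J2 J5 J3 J4.
J1: 0→14, due 23, tardiness 0
J2: 14→23, due 20, tardiness 3
J5: 23→30, due 24, tardiness 6
J3: 30→35, due 25, tardiness 10
J4: 35→38, due 15, tardiness 23
Maximum = 23.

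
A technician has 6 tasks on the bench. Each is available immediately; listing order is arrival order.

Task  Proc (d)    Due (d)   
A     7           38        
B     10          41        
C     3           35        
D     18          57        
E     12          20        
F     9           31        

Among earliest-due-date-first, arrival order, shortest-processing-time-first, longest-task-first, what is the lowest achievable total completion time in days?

161

EDD (increasing due date): E F C A B D.
E: 0→12
F: 12→21
C: 21→24
A: 24→31
B: 31→41
D: 41→59
Sum = 12+21+24+31+41+59 = 188.
FIFO (arrival order): A B C D E F.
A: 0→7
B: 7→17
C: 17→20
D: 20→38
E: 38→50
F: 50→59
Sum = 7+17+20+38+50+59 = 191.
SPT (increasing processing time): C A F B E D.
C: 0→3
A: 3→10
F: 10→19
B: 19→29
E: 29→41
D: 41→59
Sum = 3+10+19+29+41+59 = 161.
LPT (decreasing processing time): D E B F A C.
D: 0→18
E: 18→30
B: 30→40
F: 40→49
A: 49→56
C: 56→59
Sum = 18+30+40+49+56+59 = 252.
EDD 188, FIFO 191, SPT 161, LPT 252 → minimum 161.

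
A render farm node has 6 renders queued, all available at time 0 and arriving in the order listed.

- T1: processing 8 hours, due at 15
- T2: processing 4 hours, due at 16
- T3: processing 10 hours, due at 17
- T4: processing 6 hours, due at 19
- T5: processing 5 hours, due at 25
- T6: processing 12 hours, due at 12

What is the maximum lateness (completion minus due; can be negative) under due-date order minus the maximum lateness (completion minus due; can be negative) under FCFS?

EDD (increasing due date): T6 T1 T2 T3 T4 T5.
T6: 0→12, due 12, lateness 0
T1: 12→20, due 15, lateness 5
T2: 20→24, due 16, lateness 8
T3: 24→34, due 17, lateness 17
T4: 34→40, due 19, lateness 21
T5: 40→45, due 25, lateness 20
Maximum = 21.
FIFO (arrival order): T1 T2 T3 T4 T5 T6.
T1: 0→8, due 15, lateness -7
T2: 8→12, due 16, lateness -4
T3: 12→22, due 17, lateness 5
T4: 22→28, due 19, lateness 9
T5: 28→33, due 25, lateness 8
T6: 33→45, due 12, lateness 33
Maximum = 33.
Difference = 21 − 33 = -12.

-12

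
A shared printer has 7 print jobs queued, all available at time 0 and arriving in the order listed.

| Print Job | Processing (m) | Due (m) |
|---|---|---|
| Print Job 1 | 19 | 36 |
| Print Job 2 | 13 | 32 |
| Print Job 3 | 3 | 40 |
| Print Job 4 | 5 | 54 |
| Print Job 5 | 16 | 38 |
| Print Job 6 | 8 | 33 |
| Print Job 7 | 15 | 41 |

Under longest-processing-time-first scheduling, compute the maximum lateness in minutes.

39

LPT (decreasing processing time): Print Job 1 Print Job 5 Print Job 7 Print Job 2 Print Job 6 Print Job 4 Print Job 3.
Print Job 1: 0→19, due 36, lateness -17
Print Job 5: 19→35, due 38, lateness -3
Print Job 7: 35→50, due 41, lateness 9
Print Job 2: 50→63, due 32, lateness 31
Print Job 6: 63→71, due 33, lateness 38
Print Job 4: 71→76, due 54, lateness 22
Print Job 3: 76→79, due 40, lateness 39
Maximum = 39.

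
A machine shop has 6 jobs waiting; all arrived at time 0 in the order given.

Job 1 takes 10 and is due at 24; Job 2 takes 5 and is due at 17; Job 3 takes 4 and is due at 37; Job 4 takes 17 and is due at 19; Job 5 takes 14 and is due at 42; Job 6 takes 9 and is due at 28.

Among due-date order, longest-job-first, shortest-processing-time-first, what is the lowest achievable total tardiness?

44

EDD (increasing due date): Job 2 Job 4 Job 1 Job 6 Job 3 Job 5.
Job 2: 0→5, due 17, tardiness 0
Job 4: 5→22, due 19, tardiness 3
Job 1: 22→32, due 24, tardiness 8
Job 6: 32→41, due 28, tardiness 13
Job 3: 41→45, due 37, tardiness 8
Job 5: 45→59, due 42, tardiness 17
Sum = 0+3+8+13+8+17 = 49.
LPT (decreasing processing time): Job 4 Job 5 Job 1 Job 6 Job 2 Job 3.
Job 4: 0→17, due 19, tardiness 0
Job 5: 17→31, due 42, tardiness 0
Job 1: 31→41, due 24, tardiness 17
Job 6: 41→50, due 28, tardiness 22
Job 2: 50→55, due 17, tardiness 38
Job 3: 55→59, due 37, tardiness 22
Sum = 0+0+17+22+38+22 = 99.
SPT (increasing processing time): Job 3 Job 2 Job 6 Job 1 Job 5 Job 4.
Job 3: 0→4, due 37, tardiness 0
Job 2: 4→9, due 17, tardiness 0
Job 6: 9→18, due 28, tardiness 0
Job 1: 18→28, due 24, tardiness 4
Job 5: 28→42, due 42, tardiness 0
Job 4: 42→59, due 19, tardiness 40
Sum = 0+0+0+4+0+40 = 44.
EDD 49, LPT 99, SPT 44 → minimum 44.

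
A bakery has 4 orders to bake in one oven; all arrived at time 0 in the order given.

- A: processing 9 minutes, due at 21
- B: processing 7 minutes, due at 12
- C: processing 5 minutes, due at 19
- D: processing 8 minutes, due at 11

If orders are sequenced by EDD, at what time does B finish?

EDD (increasing due date): D B C A.
D: 0→8
B: 8→15

15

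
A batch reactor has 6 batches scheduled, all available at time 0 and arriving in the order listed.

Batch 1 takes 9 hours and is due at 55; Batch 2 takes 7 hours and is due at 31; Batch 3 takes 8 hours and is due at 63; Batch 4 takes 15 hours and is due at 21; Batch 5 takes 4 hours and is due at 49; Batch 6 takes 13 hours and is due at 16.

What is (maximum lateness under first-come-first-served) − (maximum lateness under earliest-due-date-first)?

FIFO (arrival order): Batch 1 Batch 2 Batch 3 Batch 4 Batch 5 Batch 6.
Batch 1: 0→9, due 55, lateness -46
Batch 2: 9→16, due 31, lateness -15
Batch 3: 16→24, due 63, lateness -39
Batch 4: 24→39, due 21, lateness 18
Batch 5: 39→43, due 49, lateness -6
Batch 6: 43→56, due 16, lateness 40
Maximum = 40.
EDD (increasing due date): Batch 6 Batch 4 Batch 2 Batch 5 Batch 1 Batch 3.
Batch 6: 0→13, due 16, lateness -3
Batch 4: 13→28, due 21, lateness 7
Batch 2: 28→35, due 31, lateness 4
Batch 5: 35→39, due 49, lateness -10
Batch 1: 39→48, due 55, lateness -7
Batch 3: 48→56, due 63, lateness -7
Maximum = 7.
Difference = 40 − 7 = 33.

33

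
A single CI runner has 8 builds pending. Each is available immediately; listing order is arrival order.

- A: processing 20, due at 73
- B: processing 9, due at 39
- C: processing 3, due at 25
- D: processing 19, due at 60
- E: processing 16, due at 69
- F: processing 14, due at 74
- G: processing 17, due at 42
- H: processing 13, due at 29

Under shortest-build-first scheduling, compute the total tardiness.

99

SPT (increasing processing time): C B H F E G D A.
C: 0→3, due 25, tardiness 0
B: 3→12, due 39, tardiness 0
H: 12→25, due 29, tardiness 0
F: 25→39, due 74, tardiness 0
E: 39→55, due 69, tardiness 0
G: 55→72, due 42, tardiness 30
D: 72→91, due 60, tardiness 31
A: 91→111, due 73, tardiness 38
Sum = 0+0+0+0+0+30+31+38 = 99.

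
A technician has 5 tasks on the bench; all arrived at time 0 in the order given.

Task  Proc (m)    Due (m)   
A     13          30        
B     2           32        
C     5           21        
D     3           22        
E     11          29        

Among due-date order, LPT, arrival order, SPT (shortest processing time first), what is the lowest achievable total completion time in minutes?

EDD (increasing due date): C D E A B.
C: 0→5
D: 5→8
E: 8→19
A: 19→32
B: 32→34
Sum = 5+8+19+32+34 = 98.
LPT (decreasing processing time): A E C D B.
A: 0→13
E: 13→24
C: 24→29
D: 29→32
B: 32→34
Sum = 13+24+29+32+34 = 132.
FIFO (arrival order): A B C D E.
A: 0→13
B: 13→15
C: 15→20
D: 20→23
E: 23→34
Sum = 13+15+20+23+34 = 105.
SPT (increasing processing time): B D C E A.
B: 0→2
D: 2→5
C: 5→10
E: 10→21
A: 21→34
Sum = 2+5+10+21+34 = 72.
EDD 98, LPT 132, FIFO 105, SPT 72 → minimum 72.

72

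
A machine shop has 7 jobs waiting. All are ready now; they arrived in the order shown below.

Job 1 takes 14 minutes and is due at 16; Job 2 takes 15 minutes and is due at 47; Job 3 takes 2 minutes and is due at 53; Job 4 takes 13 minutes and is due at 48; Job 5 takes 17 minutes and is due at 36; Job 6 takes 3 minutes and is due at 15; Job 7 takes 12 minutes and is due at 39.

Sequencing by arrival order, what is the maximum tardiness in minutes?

49

FIFO (arrival order): Job 1 Job 2 Job 3 Job 4 Job 5 Job 6 Job 7.
Job 1: 0→14, due 16, tardiness 0
Job 2: 14→29, due 47, tardiness 0
Job 3: 29→31, due 53, tardiness 0
Job 4: 31→44, due 48, tardiness 0
Job 5: 44→61, due 36, tardiness 25
Job 6: 61→64, due 15, tardiness 49
Job 7: 64→76, due 39, tardiness 37
Maximum = 49.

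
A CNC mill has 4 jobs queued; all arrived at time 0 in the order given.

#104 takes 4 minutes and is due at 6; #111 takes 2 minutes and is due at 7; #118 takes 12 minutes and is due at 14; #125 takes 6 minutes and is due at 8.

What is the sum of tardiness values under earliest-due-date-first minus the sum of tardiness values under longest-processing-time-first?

EDD (increasing due date): #104 #111 #125 #118.
#104: 0→4, due 6, tardiness 0
#111: 4→6, due 7, tardiness 0
#125: 6→12, due 8, tardiness 4
#118: 12→24, due 14, tardiness 10
Sum = 0+0+4+10 = 14.
LPT (decreasing processing time): #118 #125 #104 #111.
#118: 0→12, due 14, tardiness 0
#125: 12→18, due 8, tardiness 10
#104: 18→22, due 6, tardiness 16
#111: 22→24, due 7, tardiness 17
Sum = 0+10+16+17 = 43.
Difference = 14 − 43 = -29.

-29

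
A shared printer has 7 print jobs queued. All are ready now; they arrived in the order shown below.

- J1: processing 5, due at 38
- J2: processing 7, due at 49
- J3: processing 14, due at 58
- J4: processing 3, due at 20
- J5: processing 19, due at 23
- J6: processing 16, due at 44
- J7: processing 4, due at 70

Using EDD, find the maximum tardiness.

6

EDD (increasing due date): J4 J5 J1 J6 J2 J3 J7.
J4: 0→3, due 20, tardiness 0
J5: 3→22, due 23, tardiness 0
J1: 22→27, due 38, tardiness 0
J6: 27→43, due 44, tardiness 0
J2: 43→50, due 49, tardiness 1
J3: 50→64, due 58, tardiness 6
J7: 64→68, due 70, tardiness 0
Maximum = 6.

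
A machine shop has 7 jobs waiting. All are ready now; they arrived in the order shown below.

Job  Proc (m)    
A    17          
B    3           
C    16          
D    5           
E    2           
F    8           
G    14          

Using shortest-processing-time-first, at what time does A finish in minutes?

65

SPT (increasing processing time): E B D F G C A.
E: 0→2
B: 2→5
D: 5→10
F: 10→18
G: 18→32
C: 32→48
A: 48→65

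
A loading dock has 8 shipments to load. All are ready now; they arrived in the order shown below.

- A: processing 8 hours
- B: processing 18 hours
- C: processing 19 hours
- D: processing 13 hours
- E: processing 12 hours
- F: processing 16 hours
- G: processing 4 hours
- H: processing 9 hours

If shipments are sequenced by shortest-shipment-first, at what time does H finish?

21

SPT (increasing processing time): G A H E D F B C.
G: 0→4
A: 4→12
H: 12→21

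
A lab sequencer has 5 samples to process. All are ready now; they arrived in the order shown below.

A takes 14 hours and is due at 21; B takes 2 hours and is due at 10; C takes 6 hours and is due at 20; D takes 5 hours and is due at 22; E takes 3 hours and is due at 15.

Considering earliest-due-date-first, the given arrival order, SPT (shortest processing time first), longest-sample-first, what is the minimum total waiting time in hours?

EDD (increasing due date): B E C A D.
B: waits 0, runs 0→2
E: waits 2, runs 2→5
C: waits 5, runs 5→11
A: waits 11, runs 11→25
D: waits 25, runs 25→30
Sum = 0+2+5+11+25 = 43.
FIFO (arrival order): A B C D E.
A: waits 0, runs 0→14
B: waits 14, runs 14→16
C: waits 16, runs 16→22
D: waits 22, runs 22→27
E: waits 27, runs 27→30
Sum = 0+14+16+22+27 = 79.
SPT (increasing processing time): B E D C A.
B: waits 0, runs 0→2
E: waits 2, runs 2→5
D: waits 5, runs 5→10
C: waits 10, runs 10→16
A: waits 16, runs 16→30
Sum = 0+2+5+10+16 = 33.
LPT (decreasing processing time): A C D E B.
A: waits 0, runs 0→14
C: waits 14, runs 14→20
D: waits 20, runs 20→25
E: waits 25, runs 25→28
B: waits 28, runs 28→30
Sum = 0+14+20+25+28 = 87.
EDD 43, FIFO 79, SPT 33, LPT 87 → minimum 33.

33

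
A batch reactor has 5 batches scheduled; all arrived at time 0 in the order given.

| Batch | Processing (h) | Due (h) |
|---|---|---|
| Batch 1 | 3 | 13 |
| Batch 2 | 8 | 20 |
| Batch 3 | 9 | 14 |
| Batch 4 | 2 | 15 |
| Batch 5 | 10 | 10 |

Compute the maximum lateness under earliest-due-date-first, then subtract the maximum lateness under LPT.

-5

EDD (increasing due date): Batch 5 Batch 1 Batch 3 Batch 4 Batch 2.
Batch 5: 0→10, due 10, lateness 0
Batch 1: 10→13, due 13, lateness 0
Batch 3: 13→22, due 14, lateness 8
Batch 4: 22→24, due 15, lateness 9
Batch 2: 24→32, due 20, lateness 12
Maximum = 12.
LPT (decreasing processing time): Batch 5 Batch 3 Batch 2 Batch 1 Batch 4.
Batch 5: 0→10, due 10, lateness 0
Batch 3: 10→19, due 14, lateness 5
Batch 2: 19→27, due 20, lateness 7
Batch 1: 27→30, due 13, lateness 17
Batch 4: 30→32, due 15, lateness 17
Maximum = 17.
Difference = 12 − 17 = -5.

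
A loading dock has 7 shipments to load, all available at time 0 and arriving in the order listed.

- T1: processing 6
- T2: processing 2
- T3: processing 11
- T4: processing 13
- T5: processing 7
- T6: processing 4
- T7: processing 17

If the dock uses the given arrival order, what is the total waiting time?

147

FIFO (arrival order): T1 T2 T3 T4 T5 T6 T7.
T1: waits 0, runs 0→6
T2: waits 6, runs 6→8
T3: waits 8, runs 8→19
T4: waits 19, runs 19→32
T5: waits 32, runs 32→39
T6: waits 39, runs 39→43
T7: waits 43, runs 43→60
Sum = 0+6+8+19+32+39+43 = 147.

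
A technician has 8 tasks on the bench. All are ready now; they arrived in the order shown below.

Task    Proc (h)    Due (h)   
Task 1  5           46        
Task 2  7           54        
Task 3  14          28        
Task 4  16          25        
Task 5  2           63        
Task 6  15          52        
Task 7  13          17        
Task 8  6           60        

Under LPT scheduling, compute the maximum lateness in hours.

LPT (decreasing processing time): Task 4 Task 6 Task 3 Task 7 Task 2 Task 8 Task 1 Task 5.
Task 4: 0→16, due 25, lateness -9
Task 6: 16→31, due 52, lateness -21
Task 3: 31→45, due 28, lateness 17
Task 7: 45→58, due 17, lateness 41
Task 2: 58→65, due 54, lateness 11
Task 8: 65→71, due 60, lateness 11
Task 1: 71→76, due 46, lateness 30
Task 5: 76→78, due 63, lateness 15
Maximum = 41.

41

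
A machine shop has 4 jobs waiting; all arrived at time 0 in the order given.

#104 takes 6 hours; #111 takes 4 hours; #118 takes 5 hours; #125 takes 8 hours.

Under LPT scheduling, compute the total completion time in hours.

64

LPT (decreasing processing time): #125 #104 #118 #111.
#125: 0→8
#104: 8→14
#118: 14→19
#111: 19→23
Sum = 8+14+19+23 = 64.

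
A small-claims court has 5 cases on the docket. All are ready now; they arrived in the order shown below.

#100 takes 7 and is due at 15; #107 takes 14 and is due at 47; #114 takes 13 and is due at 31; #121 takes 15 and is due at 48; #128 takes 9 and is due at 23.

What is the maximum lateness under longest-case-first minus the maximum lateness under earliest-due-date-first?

33

LPT (decreasing processing time): #121 #107 #114 #128 #100.
#121: 0→15, due 48, lateness -33
#107: 15→29, due 47, lateness -18
#114: 29→42, due 31, lateness 11
#128: 42→51, due 23, lateness 28
#100: 51→58, due 15, lateness 43
Maximum = 43.
EDD (increasing due date): #100 #128 #114 #107 #121.
#100: 0→7, due 15, lateness -8
#128: 7→16, due 23, lateness -7
#114: 16→29, due 31, lateness -2
#107: 29→43, due 47, lateness -4
#121: 43→58, due 48, lateness 10
Maximum = 10.
Difference = 43 − 10 = 33.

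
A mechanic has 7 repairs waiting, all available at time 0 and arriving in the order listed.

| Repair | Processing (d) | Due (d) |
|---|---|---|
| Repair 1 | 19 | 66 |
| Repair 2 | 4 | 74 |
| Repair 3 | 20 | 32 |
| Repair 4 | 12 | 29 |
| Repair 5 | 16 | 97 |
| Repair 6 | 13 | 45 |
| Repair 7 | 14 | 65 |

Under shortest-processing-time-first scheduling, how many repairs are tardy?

2

SPT (increasing processing time): Repair 2 Repair 4 Repair 6 Repair 7 Repair 5 Repair 1 Repair 3.
Repair 2: 0→4, due 74, tardiness 0
Repair 4: 4→16, due 29, tardiness 0
Repair 6: 16→29, due 45, tardiness 0
Repair 7: 29→43, due 65, tardiness 0
Repair 5: 43→59, due 97, tardiness 0
Repair 1: 59→78, due 66, tardiness 12
Repair 3: 78→98, due 32, tardiness 66
Late repairs: 2.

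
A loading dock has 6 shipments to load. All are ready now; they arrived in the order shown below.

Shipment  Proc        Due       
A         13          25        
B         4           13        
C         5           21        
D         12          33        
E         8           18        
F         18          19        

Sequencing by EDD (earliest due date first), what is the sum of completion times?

189

EDD (increasing due date): B E F C A D.
B: 0→4
E: 4→12
F: 12→30
C: 30→35
A: 35→48
D: 48→60
Sum = 4+12+30+35+48+60 = 189.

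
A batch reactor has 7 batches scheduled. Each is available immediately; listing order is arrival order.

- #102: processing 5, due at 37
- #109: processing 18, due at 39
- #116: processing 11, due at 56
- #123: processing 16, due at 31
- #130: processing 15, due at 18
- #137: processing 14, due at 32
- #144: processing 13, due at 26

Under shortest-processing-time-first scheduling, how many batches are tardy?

5

SPT (increasing processing time): #102 #116 #144 #137 #130 #123 #109.
#102: 0→5, due 37, tardiness 0
#116: 5→16, due 56, tardiness 0
#144: 16→29, due 26, tardiness 3
#137: 29→43, due 32, tardiness 11
#130: 43→58, due 18, tardiness 40
#123: 58→74, due 31, tardiness 43
#109: 74→92, due 39, tardiness 53
Late batches: 5.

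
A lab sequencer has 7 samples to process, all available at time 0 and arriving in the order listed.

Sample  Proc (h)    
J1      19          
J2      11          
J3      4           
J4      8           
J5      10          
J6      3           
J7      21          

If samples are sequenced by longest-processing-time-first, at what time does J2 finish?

LPT (decreasing processing time): J7 J1 J2 J5 J4 J3 J6.
J7: 0→21
J1: 21→40
J2: 40→51

51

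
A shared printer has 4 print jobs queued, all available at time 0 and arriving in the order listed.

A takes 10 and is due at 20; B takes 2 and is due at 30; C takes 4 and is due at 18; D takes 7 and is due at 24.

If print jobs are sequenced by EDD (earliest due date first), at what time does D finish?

EDD (increasing due date): C A D B.
C: 0→4
A: 4→14
D: 14→21

21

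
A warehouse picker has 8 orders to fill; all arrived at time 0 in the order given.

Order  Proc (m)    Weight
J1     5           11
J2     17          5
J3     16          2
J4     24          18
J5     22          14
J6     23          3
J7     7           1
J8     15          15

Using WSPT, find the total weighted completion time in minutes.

WSPT (decreasing weight/processing-time ratio): J1 J8 J4 J5 J2 J7 J6 J3.
J1: finishes 5, weight 11, w·C = 55
J8: finishes 20, weight 15, w·C = 300
J4: finishes 44, weight 18, w·C = 792
J5: finishes 66, weight 14, w·C = 924
J2: finishes 83, weight 5, w·C = 415
J7: finishes 90, weight 1, w·C = 90
J6: finishes 113, weight 3, w·C = 339
J3: finishes 129, weight 2, w·C = 258
Sum = 55+300+792+924+415+90+339+258 = 3173.

3173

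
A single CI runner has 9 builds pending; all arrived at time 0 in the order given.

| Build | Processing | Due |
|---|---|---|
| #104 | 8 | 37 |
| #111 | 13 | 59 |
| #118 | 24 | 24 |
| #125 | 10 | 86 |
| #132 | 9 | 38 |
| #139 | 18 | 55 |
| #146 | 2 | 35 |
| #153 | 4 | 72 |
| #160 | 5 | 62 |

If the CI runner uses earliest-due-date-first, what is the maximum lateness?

17

EDD (increasing due date): #118 #146 #104 #132 #139 #111 #160 #153 #125.
#118: 0→24, due 24, lateness 0
#146: 24→26, due 35, lateness -9
#104: 26→34, due 37, lateness -3
#132: 34→43, due 38, lateness 5
#139: 43→61, due 55, lateness 6
#111: 61→74, due 59, lateness 15
#160: 74→79, due 62, lateness 17
#153: 79→83, due 72, lateness 11
#125: 83→93, due 86, lateness 7
Maximum = 17.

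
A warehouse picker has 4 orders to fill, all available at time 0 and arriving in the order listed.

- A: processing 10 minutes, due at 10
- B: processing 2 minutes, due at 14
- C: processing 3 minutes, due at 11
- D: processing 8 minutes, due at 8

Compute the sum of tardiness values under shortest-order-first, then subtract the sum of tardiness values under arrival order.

SPT (increasing processing time): B C D A.
B: 0→2, due 14, tardiness 0
C: 2→5, due 11, tardiness 0
D: 5→13, due 8, tardiness 5
A: 13→23, due 10, tardiness 13
Sum = 0+0+5+13 = 18.
FIFO (arrival order): A B C D.
A: 0→10, due 10, tardiness 0
B: 10→12, due 14, tardiness 0
C: 12→15, due 11, tardiness 4
D: 15→23, due 8, tardiness 15
Sum = 0+0+4+15 = 19.
Difference = 18 − 19 = -1.

-1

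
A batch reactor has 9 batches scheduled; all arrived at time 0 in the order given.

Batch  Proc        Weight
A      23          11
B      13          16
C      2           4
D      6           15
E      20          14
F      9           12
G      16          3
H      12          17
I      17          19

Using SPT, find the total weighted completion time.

SPT (increasing processing time): C D F H B G I E A.
C: finishes 2, weight 4, w·C = 8
D: finishes 8, weight 15, w·C = 120
F: finishes 17, weight 12, w·C = 204
H: finishes 29, weight 17, w·C = 493
B: finishes 42, weight 16, w·C = 672
G: finishes 58, weight 3, w·C = 174
I: finishes 75, weight 19, w·C = 1425
E: finishes 95, weight 14, w·C = 1330
A: finishes 118, weight 11, w·C = 1298
Sum = 8+120+204+493+672+174+1425+1330+1298 = 5724.

5724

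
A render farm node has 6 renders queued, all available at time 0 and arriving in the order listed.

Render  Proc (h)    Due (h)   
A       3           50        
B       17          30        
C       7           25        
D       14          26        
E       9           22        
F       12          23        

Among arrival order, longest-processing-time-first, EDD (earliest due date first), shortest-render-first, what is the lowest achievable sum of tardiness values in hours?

FIFO (arrival order): A B C D E F.
A: 0→3, due 50, tardiness 0
B: 3→20, due 30, tardiness 0
C: 20→27, due 25, tardiness 2
D: 27→41, due 26, tardiness 15
E: 41→50, due 22, tardiness 28
F: 50→62, due 23, tardiness 39
Sum = 0+0+2+15+28+39 = 84.
LPT (decreasing processing time): B D F E C A.
B: 0→17, due 30, tardiness 0
D: 17→31, due 26, tardiness 5
F: 31→43, due 23, tardiness 20
E: 43→52, due 22, tardiness 30
C: 52→59, due 25, tardiness 34
A: 59→62, due 50, tardiness 12
Sum = 0+5+20+30+34+12 = 101.
EDD (increasing due date): E F C D B A.
E: 0→9, due 22, tardiness 0
F: 9→21, due 23, tardiness 0
C: 21→28, due 25, tardiness 3
D: 28→42, due 26, tardiness 16
B: 42→59, due 30, tardiness 29
A: 59→62, due 50, tardiness 12
Sum = 0+0+3+16+29+12 = 60.
SPT (increasing processing time): A C E F D B.
A: 0→3, due 50, tardiness 0
C: 3→10, due 25, tardiness 0
E: 10→19, due 22, tardiness 0
F: 19→31, due 23, tardiness 8
D: 31→45, due 26, tardiness 19
B: 45→62, due 30, tardiness 32
Sum = 0+0+0+8+19+32 = 59.
FIFO 84, LPT 101, EDD 60, SPT 59 → minimum 59.

59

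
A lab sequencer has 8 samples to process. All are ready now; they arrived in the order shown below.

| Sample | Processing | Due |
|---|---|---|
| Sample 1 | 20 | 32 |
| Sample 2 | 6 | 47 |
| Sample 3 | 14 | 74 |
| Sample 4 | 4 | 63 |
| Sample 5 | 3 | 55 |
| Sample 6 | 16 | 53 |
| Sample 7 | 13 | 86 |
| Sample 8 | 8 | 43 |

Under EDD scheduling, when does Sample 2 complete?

34

EDD (increasing due date): Sample 1 Sample 8 Sample 2 Sample 6 Sample 5 Sample 4 Sample 3 Sample 7.
Sample 1: 0→20
Sample 8: 20→28
Sample 2: 28→34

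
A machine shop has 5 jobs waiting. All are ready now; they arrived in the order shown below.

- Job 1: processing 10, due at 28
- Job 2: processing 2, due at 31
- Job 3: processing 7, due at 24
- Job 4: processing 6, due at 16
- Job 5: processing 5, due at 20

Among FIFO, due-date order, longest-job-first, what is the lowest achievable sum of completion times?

93

FIFO (arrival order): Job 1 Job 2 Job 3 Job 4 Job 5.
Job 1: 0→10
Job 2: 10→12
Job 3: 12→19
Job 4: 19→25
Job 5: 25→30
Sum = 10+12+19+25+30 = 96.
EDD (increasing due date): Job 4 Job 5 Job 3 Job 1 Job 2.
Job 4: 0→6
Job 5: 6→11
Job 3: 11→18
Job 1: 18→28
Job 2: 28→30
Sum = 6+11+18+28+30 = 93.
LPT (decreasing processing time): Job 1 Job 3 Job 4 Job 5 Job 2.
Job 1: 0→10
Job 3: 10→17
Job 4: 17→23
Job 5: 23→28
Job 2: 28→30
Sum = 10+17+23+28+30 = 108.
FIFO 96, EDD 93, LPT 108 → minimum 93.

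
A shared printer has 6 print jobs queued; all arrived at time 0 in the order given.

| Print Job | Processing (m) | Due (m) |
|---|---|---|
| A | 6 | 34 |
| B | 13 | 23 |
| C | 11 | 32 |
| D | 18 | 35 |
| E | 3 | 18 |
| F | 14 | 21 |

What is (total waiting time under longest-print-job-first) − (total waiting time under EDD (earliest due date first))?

75

LPT (decreasing processing time): D F B C A E.
D: waits 0, runs 0→18
F: waits 18, runs 18→32
B: waits 32, runs 32→45
C: waits 45, runs 45→56
A: waits 56, runs 56→62
E: waits 62, runs 62→65
Sum = 0+18+32+45+56+62 = 213.
EDD (increasing due date): E F B C A D.
E: waits 0, runs 0→3
F: waits 3, runs 3→17
B: waits 17, runs 17→30
C: waits 30, runs 30→41
A: waits 41, runs 41→47
D: waits 47, runs 47→65
Sum = 0+3+17+30+41+47 = 138.
Difference = 213 − 138 = 75.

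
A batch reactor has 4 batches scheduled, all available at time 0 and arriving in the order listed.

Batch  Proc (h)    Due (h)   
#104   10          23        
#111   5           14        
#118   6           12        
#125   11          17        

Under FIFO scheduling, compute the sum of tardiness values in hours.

FIFO (arrival order): #104 #111 #118 #125.
#104: 0→10, due 23, tardiness 0
#111: 10→15, due 14, tardiness 1
#118: 15→21, due 12, tardiness 9
#125: 21→32, due 17, tardiness 15
Sum = 0+1+9+15 = 25.

25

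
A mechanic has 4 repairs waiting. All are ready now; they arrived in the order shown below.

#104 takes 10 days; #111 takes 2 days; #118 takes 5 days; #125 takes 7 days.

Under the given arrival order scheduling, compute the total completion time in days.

FIFO (arrival order): #104 #111 #118 #125.
#104: 0→10
#111: 10→12
#118: 12→17
#125: 17→24
Sum = 10+12+17+24 = 63.

63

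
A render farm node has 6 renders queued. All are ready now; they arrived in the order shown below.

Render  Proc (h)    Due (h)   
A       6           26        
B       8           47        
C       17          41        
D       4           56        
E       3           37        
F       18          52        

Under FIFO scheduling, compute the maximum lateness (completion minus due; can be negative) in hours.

FIFO (arrival order): A B C D E F.
A: 0→6, due 26, lateness -20
B: 6→14, due 47, lateness -33
C: 14→31, due 41, lateness -10
D: 31→35, due 56, lateness -21
E: 35→38, due 37, lateness 1
F: 38→56, due 52, lateness 4
Maximum = 4.

4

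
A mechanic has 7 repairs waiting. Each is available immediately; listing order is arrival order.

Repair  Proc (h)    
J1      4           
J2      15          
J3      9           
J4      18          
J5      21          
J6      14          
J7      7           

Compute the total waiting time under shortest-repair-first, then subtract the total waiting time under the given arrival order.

-60

SPT (increasing processing time): J1 J7 J3 J6 J2 J4 J5.
J1: waits 0, runs 0→4
J7: waits 4, runs 4→11
J3: waits 11, runs 11→20
J6: waits 20, runs 20→34
J2: waits 34, runs 34→49
J4: waits 49, runs 49→67
J5: waits 67, runs 67→88
Sum = 0+4+11+20+34+49+67 = 185.
FIFO (arrival order): J1 J2 J3 J4 J5 J6 J7.
J1: waits 0, runs 0→4
J2: waits 4, runs 4→19
J3: waits 19, runs 19→28
J4: waits 28, runs 28→46
J5: waits 46, runs 46→67
J6: waits 67, runs 67→81
J7: waits 81, runs 81→88
Sum = 0+4+19+28+46+67+81 = 245.
Difference = 185 − 245 = -60.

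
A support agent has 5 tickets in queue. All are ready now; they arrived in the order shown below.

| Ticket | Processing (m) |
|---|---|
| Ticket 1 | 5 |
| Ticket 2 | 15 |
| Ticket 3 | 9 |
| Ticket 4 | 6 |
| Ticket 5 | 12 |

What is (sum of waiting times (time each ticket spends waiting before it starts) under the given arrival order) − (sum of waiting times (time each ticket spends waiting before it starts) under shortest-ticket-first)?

21

FIFO (arrival order): Ticket 1 Ticket 2 Ticket 3 Ticket 4 Ticket 5.
Ticket 1: waits 0, runs 0→5
Ticket 2: waits 5, runs 5→20
Ticket 3: waits 20, runs 20→29
Ticket 4: waits 29, runs 29→35
Ticket 5: waits 35, runs 35→47
Sum = 0+5+20+29+35 = 89.
SPT (increasing processing time): Ticket 1 Ticket 4 Ticket 3 Ticket 5 Ticket 2.
Ticket 1: waits 0, runs 0→5
Ticket 4: waits 5, runs 5→11
Ticket 3: waits 11, runs 11→20
Ticket 5: waits 20, runs 20→32
Ticket 2: waits 32, runs 32→47
Sum = 0+5+11+20+32 = 68.
Difference = 89 − 68 = 21.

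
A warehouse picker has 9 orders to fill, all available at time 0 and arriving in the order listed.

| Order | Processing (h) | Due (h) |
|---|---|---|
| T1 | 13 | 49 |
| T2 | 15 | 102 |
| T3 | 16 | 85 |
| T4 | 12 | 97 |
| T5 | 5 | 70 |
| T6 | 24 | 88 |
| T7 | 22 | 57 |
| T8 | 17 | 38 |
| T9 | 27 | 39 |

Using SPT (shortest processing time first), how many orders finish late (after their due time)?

4

SPT (increasing processing time): T5 T4 T1 T2 T3 T8 T7 T6 T9.
T5: 0→5, due 70, tardiness 0
T4: 5→17, due 97, tardiness 0
T1: 17→30, due 49, tardiness 0
T2: 30→45, due 102, tardiness 0
T3: 45→61, due 85, tardiness 0
T8: 61→78, due 38, tardiness 40
T7: 78→100, due 57, tardiness 43
T6: 100→124, due 88, tardiness 36
T9: 124→151, due 39, tardiness 112
Late orders: 4.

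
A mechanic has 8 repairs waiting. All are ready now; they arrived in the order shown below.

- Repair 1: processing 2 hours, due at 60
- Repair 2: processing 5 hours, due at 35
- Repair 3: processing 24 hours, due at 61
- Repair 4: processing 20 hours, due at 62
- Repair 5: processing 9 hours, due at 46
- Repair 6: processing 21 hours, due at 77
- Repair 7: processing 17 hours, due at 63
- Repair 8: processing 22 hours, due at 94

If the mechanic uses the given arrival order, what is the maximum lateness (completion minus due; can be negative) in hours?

35

FIFO (arrival order): Repair 1 Repair 2 Repair 3 Repair 4 Repair 5 Repair 6 Repair 7 Repair 8.
Repair 1: 0→2, due 60, lateness -58
Repair 2: 2→7, due 35, lateness -28
Repair 3: 7→31, due 61, lateness -30
Repair 4: 31→51, due 62, lateness -11
Repair 5: 51→60, due 46, lateness 14
Repair 6: 60→81, due 77, lateness 4
Repair 7: 81→98, due 63, lateness 35
Repair 8: 98→120, due 94, lateness 26
Maximum = 35.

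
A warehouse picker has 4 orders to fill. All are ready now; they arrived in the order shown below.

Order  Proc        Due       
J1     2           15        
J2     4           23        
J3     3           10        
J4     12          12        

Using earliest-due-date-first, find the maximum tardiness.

3

EDD (increasing due date): J3 J4 J1 J2.
J3: 0→3, due 10, tardiness 0
J4: 3→15, due 12, tardiness 3
J1: 15→17, due 15, tardiness 2
J2: 17→21, due 23, tardiness 0
Maximum = 3.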